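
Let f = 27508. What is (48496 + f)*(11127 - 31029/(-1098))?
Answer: 155155515650/183 ≈ 8.4784e+8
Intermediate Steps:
(48496 + f)*(11127 - 31029/(-1098)) = (48496 + 27508)*(11127 - 31029/(-1098)) = 76004*(11127 - 31029*(-1/1098)) = 76004*(11127 + 10343/366) = 76004*(4082825/366) = 155155515650/183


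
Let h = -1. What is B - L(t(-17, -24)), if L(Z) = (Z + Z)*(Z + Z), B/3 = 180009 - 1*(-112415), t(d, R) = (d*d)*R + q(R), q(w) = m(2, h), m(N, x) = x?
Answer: -191610604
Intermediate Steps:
q(w) = -1
t(d, R) = -1 + R*d**2 (t(d, R) = (d*d)*R - 1 = d**2*R - 1 = R*d**2 - 1 = -1 + R*d**2)
B = 877272 (B = 3*(180009 - 1*(-112415)) = 3*(180009 + 112415) = 3*292424 = 877272)
L(Z) = 4*Z**2 (L(Z) = (2*Z)*(2*Z) = 4*Z**2)
B - L(t(-17, -24)) = 877272 - 4*(-1 - 24*(-17)**2)**2 = 877272 - 4*(-1 - 24*289)**2 = 877272 - 4*(-1 - 6936)**2 = 877272 - 4*(-6937)**2 = 877272 - 4*48121969 = 877272 - 1*192487876 = 877272 - 192487876 = -191610604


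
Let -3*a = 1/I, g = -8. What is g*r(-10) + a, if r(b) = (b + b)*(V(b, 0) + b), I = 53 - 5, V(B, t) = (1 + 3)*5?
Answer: 230399/144 ≈ 1600.0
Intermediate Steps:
V(B, t) = 20 (V(B, t) = 4*5 = 20)
I = 48
r(b) = 2*b*(20 + b) (r(b) = (b + b)*(20 + b) = (2*b)*(20 + b) = 2*b*(20 + b))
a = -1/144 (a = -⅓/48 = -⅓*1/48 = -1/144 ≈ -0.0069444)
g*r(-10) + a = -16*(-10)*(20 - 10) - 1/144 = -16*(-10)*10 - 1/144 = -8*(-200) - 1/144 = 1600 - 1/144 = 230399/144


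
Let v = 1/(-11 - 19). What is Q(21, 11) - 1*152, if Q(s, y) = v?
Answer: -4561/30 ≈ -152.03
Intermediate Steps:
v = -1/30 (v = 1/(-30) = -1/30 ≈ -0.033333)
Q(s, y) = -1/30
Q(21, 11) - 1*152 = -1/30 - 1*152 = -1/30 - 152 = -4561/30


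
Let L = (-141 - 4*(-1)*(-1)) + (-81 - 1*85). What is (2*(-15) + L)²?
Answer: 116281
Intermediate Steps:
L = -311 (L = (-141 + 4*(-1)) + (-81 - 85) = (-141 - 4) - 166 = -145 - 166 = -311)
(2*(-15) + L)² = (2*(-15) - 311)² = (-30 - 311)² = (-341)² = 116281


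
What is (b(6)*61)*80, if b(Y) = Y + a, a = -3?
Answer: 14640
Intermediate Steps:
b(Y) = -3 + Y (b(Y) = Y - 3 = -3 + Y)
(b(6)*61)*80 = ((-3 + 6)*61)*80 = (3*61)*80 = 183*80 = 14640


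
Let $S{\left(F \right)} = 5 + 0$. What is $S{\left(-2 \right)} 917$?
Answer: $4585$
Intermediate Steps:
$S{\left(F \right)} = 5$
$S{\left(-2 \right)} 917 = 5 \cdot 917 = 4585$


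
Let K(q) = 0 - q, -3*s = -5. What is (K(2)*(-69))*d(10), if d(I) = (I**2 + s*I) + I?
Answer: 17480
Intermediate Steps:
s = 5/3 (s = -1/3*(-5) = 5/3 ≈ 1.6667)
K(q) = -q
d(I) = I**2 + 8*I/3 (d(I) = (I**2 + 5*I/3) + I = I**2 + 8*I/3)
(K(2)*(-69))*d(10) = (-1*2*(-69))*((1/3)*10*(8 + 3*10)) = (-2*(-69))*((1/3)*10*(8 + 30)) = 138*((1/3)*10*38) = 138*(380/3) = 17480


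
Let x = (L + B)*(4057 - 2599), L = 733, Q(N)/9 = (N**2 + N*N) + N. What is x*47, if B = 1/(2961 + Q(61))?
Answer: 196698952935/3916 ≈ 5.0230e+7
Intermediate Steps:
Q(N) = 9*N + 18*N**2 (Q(N) = 9*((N**2 + N*N) + N) = 9*((N**2 + N**2) + N) = 9*(2*N**2 + N) = 9*(N + 2*N**2) = 9*N + 18*N**2)
B = 1/70488 (B = 1/(2961 + 9*61*(1 + 2*61)) = 1/(2961 + 9*61*(1 + 122)) = 1/(2961 + 9*61*123) = 1/(2961 + 67527) = 1/70488 ≈ 1.4187e-5)
x = 4185084105/3916 (x = (733 + 1/70488)*(4057 - 2599) = (51667705/70488)*1458 = 4185084105/3916 ≈ 1.0687e+6)
x*47 = (4185084105/3916)*47 = 196698952935/3916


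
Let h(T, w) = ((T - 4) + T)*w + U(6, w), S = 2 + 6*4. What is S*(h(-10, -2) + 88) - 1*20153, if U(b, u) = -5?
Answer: -16747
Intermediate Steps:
S = 26 (S = 2 + 24 = 26)
h(T, w) = -5 + w*(-4 + 2*T) (h(T, w) = ((T - 4) + T)*w - 5 = ((-4 + T) + T)*w - 5 = (-4 + 2*T)*w - 5 = w*(-4 + 2*T) - 5 = -5 + w*(-4 + 2*T))
S*(h(-10, -2) + 88) - 1*20153 = 26*((-5 - 4*(-2) + 2*(-10)*(-2)) + 88) - 1*20153 = 26*((-5 + 8 + 40) + 88) - 20153 = 26*(43 + 88) - 20153 = 26*131 - 20153 = 3406 - 20153 = -16747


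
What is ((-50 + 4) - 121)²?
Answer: 27889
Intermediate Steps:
((-50 + 4) - 121)² = (-46 - 121)² = (-167)² = 27889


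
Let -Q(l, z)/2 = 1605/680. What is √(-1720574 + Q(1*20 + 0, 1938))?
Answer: I*√1988989001/34 ≈ 1311.7*I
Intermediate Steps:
Q(l, z) = -321/68 (Q(l, z) = -3210/680 = -2*321/136 = -321/68)
√(-1720574 + Q(1*20 + 0, 1938)) = √(-1720574 - 321/68) = √(-116999353/68) = I*√1988989001/34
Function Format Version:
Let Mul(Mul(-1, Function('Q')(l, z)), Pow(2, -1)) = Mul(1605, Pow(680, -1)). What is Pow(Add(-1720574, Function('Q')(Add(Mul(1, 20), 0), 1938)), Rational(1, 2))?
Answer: Mul(Rational(1, 34), I, Pow(1988989001, Rational(1, 2))) ≈ Mul(1311.7, I)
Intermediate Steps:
Function('Q')(l, z) = Rational(-321, 68) (Function('Q')(l, z) = Mul(-2, Mul(1605, Pow(680, -1))) = Mul(-2, Mul(1605, Rational(1, 680))) = Mul(-2, Rational(321, 136)) = Rational(-321, 68))
Pow(Add(-1720574, Function('Q')(Add(Mul(1, 20), 0), 1938)), Rational(1, 2)) = Pow(Add(-1720574, Rational(-321, 68)), Rational(1, 2)) = Pow(Rational(-116999353, 68), Rational(1, 2)) = Mul(Rational(1, 34), I, Pow(1988989001, Rational(1, 2)))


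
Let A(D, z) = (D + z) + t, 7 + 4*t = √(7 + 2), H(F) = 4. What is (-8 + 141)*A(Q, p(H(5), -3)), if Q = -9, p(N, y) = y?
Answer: -1729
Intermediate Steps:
t = -1 (t = -7/4 + √(7 + 2)/4 = -7/4 + √9/4 = -7/4 + (¼)*3 = -7/4 + ¾ = -1)
A(D, z) = -1 + D + z (A(D, z) = (D + z) - 1 = -1 + D + z)
(-8 + 141)*A(Q, p(H(5), -3)) = (-8 + 141)*(-1 - 9 - 3) = 133*(-13) = -1729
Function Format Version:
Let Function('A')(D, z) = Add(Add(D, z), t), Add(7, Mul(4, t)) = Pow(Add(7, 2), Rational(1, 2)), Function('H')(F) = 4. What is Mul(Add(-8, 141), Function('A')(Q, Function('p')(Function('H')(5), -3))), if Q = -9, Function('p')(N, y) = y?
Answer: -1729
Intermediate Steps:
t = -1 (t = Add(Rational(-7, 4), Mul(Rational(1, 4), Pow(Add(7, 2), Rational(1, 2)))) = Add(Rational(-7, 4), Mul(Rational(1, 4), Pow(9, Rational(1, 2)))) = Add(Rational(-7, 4), Mul(Rational(1, 4), 3)) = Add(Rational(-7, 4), Rational(3, 4)) = -1)
Function('A')(D, z) = Add(-1, D, z) (Function('A')(D, z) = Add(Add(D, z), -1) = Add(-1, D, z))
Mul(Add(-8, 141), Function('A')(Q, Function('p')(Function('H')(5), -3))) = Mul(Add(-8, 141), Add(-1, -9, -3)) = Mul(133, -13) = -1729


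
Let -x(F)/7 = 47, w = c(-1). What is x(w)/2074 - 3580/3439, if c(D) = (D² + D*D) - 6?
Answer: -8556351/7132486 ≈ -1.1996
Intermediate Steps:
c(D) = -6 + 2*D² (c(D) = (D² + D²) - 6 = 2*D² - 6 = -6 + 2*D²)
w = -4 (w = -6 + 2*(-1)² = -6 + 2*1 = -6 + 2 = -4)
x(F) = -329 (x(F) = -7*47 = -329)
x(w)/2074 - 3580/3439 = -329/2074 - 3580/3439 = -8556351/7132486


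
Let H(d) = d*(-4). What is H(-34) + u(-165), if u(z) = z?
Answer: -29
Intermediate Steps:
H(d) = -4*d
H(-34) + u(-165) = -4*(-34) - 165 = 136 - 165 = -29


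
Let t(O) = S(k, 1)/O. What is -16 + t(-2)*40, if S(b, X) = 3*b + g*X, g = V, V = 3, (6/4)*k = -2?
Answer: 4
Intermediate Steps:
k = -4/3 (k = (2/3)*(-2) = -4/3 ≈ -1.3333)
g = 3
S(b, X) = 3*X + 3*b (S(b, X) = 3*b + 3*X = 3*X + 3*b)
t(O) = -1/O (t(O) = (3*1 + 3*(-4/3))/O = (3 - 4)/O = -1/O)
-16 + t(-2)*40 = -16 - 1/(-2)*40 = -16 - 1*(-1/2)*40 = -16 + (1/2)*40 = -16 + 20 = 4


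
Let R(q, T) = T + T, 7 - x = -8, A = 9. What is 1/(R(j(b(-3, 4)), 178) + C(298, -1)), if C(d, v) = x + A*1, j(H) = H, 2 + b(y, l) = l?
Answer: 1/380 ≈ 0.0026316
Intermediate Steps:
b(y, l) = -2 + l
x = 15 (x = 7 - 1*(-8) = 7 + 8 = 15)
R(q, T) = 2*T
C(d, v) = 24 (C(d, v) = 15 + 9*1 = 15 + 9 = 24)
1/(R(j(b(-3, 4)), 178) + C(298, -1)) = 1/(2*178 + 24) = 1/(356 + 24) = 1/380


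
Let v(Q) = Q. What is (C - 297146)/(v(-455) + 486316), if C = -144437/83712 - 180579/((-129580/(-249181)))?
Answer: -1747514328613127/1317582269456640 ≈ -1.3263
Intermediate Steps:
C = -941698877198087/2711850240 (C = -144437*1/83712 - 180579/((-129580*(-1/249181))) = -144437/83712 - 180579/129580/249181 = -144437/83712 - 180579*249181/129580 = -144437/83712 - 44996855799/129580 = -941698877198087/2711850240 ≈ -3.4725e+5)
(C - 297146)/(v(-455) + 486316) = (-941698877198087/2711850240 - 297146)/(-455 + 486316) = -1747514328613127/2711850240/485861 = -1747514328613127/2711850240*1/485861 = -1747514328613127/1317582269456640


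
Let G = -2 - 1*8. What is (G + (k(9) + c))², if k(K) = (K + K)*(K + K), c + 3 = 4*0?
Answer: 96721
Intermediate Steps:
c = -3 (c = -3 + 4*0 = -3 + 0 = -3)
k(K) = 4*K² (k(K) = (2*K)*(2*K) = 4*K²)
G = -10 (G = -2 - 8 = -10)
(G + (k(9) + c))² = (-10 + (4*9² - 3))² = (-10 + (4*81 - 3))² = (-10 + (324 - 3))² = (-10 + 321)² = 311² = 96721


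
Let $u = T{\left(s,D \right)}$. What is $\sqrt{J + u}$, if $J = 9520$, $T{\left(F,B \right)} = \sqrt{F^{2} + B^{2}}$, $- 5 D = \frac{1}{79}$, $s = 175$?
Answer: $\frac{\sqrt{1485358000 + 395 \sqrt{4778265626}}}{395} \approx 98.463$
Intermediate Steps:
$D = - \frac{1}{395}$ ($D = - \frac{1}{5 \cdot 79} = \left(- \frac{1}{5}\right) \frac{1}{79} = - \frac{1}{395} \approx -0.0025316$)
$T{\left(F,B \right)} = \sqrt{B^{2} + F^{2}}$
$u = \frac{\sqrt{4778265626}}{395}$ ($u = \sqrt{\left(- \frac{1}{395}\right)^{2} + 175^{2}} = \sqrt{\frac{1}{156025} + 30625} = \sqrt{\frac{4778265626}{156025}} = \frac{\sqrt{4778265626}}{395} \approx 175.0$)
$\sqrt{J + u} = \sqrt{9520 + \frac{\sqrt{4778265626}}{395}}$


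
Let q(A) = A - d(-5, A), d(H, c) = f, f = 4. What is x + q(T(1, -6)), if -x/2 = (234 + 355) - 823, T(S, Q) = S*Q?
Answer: 458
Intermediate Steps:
d(H, c) = 4
T(S, Q) = Q*S
q(A) = -4 + A (q(A) = A - 1*4 = A - 4 = -4 + A)
x = 468 (x = -2*((234 + 355) - 823) = -2*(589 - 823) = -2*(-234) = 468)
x + q(T(1, -6)) = 468 + (-4 - 6*1) = 468 + (-4 - 6) = 468 - 10 = 458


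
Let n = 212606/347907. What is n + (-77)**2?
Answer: 2062953209/347907 ≈ 5929.6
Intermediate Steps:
n = 212606/347907 (n = 212606*(1/347907) = 212606/347907 ≈ 0.61110)
n + (-77)**2 = 212606/347907 + (-77)**2 = 212606/347907 + 5929 = 2062953209/347907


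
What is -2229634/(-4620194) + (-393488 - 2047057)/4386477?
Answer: -249258851052/3377729119423 ≈ -0.073795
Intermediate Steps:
-2229634/(-4620194) + (-393488 - 2047057)/4386477 = -2229634*(-1/4620194) - 2440545*1/4386477 = 1114817/2310097 - 813515/1462159 = -249258851052/3377729119423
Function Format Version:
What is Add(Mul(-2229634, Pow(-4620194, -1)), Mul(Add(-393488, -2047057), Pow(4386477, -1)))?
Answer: Rational(-249258851052, 3377729119423) ≈ -0.073795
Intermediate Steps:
Add(Mul(-2229634, Pow(-4620194, -1)), Mul(Add(-393488, -2047057), Pow(4386477, -1))) = Add(Mul(-2229634, Rational(-1, 4620194)), Mul(-2440545, Rational(1, 4386477))) = Add(Rational(1114817, 2310097), Rational(-813515, 1462159)) = Rational(-249258851052, 3377729119423)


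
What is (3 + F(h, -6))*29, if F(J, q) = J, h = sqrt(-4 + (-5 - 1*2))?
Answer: 87 + 29*I*sqrt(11) ≈ 87.0 + 96.182*I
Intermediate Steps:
h = I*sqrt(11) (h = sqrt(-4 + (-5 - 2)) = sqrt(-4 - 7) = sqrt(-11) = I*sqrt(11) ≈ 3.3166*I)
(3 + F(h, -6))*29 = (3 + I*sqrt(11))*29 = 87 + 29*I*sqrt(11)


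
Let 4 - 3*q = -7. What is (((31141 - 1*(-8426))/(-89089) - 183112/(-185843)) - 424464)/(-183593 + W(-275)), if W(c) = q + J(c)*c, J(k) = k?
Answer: 273804845709099/69643586546443 ≈ 3.9315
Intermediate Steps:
q = 11/3 (q = 4/3 - ⅓*(-7) = 4/3 + 7/3 = 11/3 ≈ 3.6667)
W(c) = 11/3 + c² (W(c) = 11/3 + c*c = 11/3 + c²)
(((31141 - 1*(-8426))/(-89089) - 183112/(-185843)) - 424464)/(-183593 + W(-275)) = (((31141 - 1*(-8426))/(-89089) - 183112/(-185843)) - 424464)/(-183593 + (11/3 + (-275)²)) = (((31141 + 8426)*(-1/89089) - 183112*(-1/185843)) - 424464)/(-183593 + (11/3 + 75625)) = ((39567*(-1/89089) + 183112/185843) - 424464)/(-183593 + 226886/3) = ((-3597/8099 + 183112/185843) - 424464)/(-323893/3) = (116363831/215020351 - 424464)*(-3/323893) = -91268281903033/215020351*(-3/323893) = 273804845709099/69643586546443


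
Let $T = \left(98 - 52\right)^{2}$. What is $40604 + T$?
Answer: $42720$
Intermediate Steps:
$T = 2116$ ($T = 46^{2} = 2116$)
$40604 + T = 40604 + 2116 = 42720$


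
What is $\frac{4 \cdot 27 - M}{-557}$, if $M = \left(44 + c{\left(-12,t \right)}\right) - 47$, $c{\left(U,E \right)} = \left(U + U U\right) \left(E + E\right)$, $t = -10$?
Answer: $- \frac{2751}{557} \approx -4.939$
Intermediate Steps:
$c{\left(U,E \right)} = 2 E \left(U + U^{2}\right)$ ($c{\left(U,E \right)} = \left(U + U^{2}\right) 2 E = 2 E \left(U + U^{2}\right)$)
$M = -2643$ ($M = \left(44 + 2 \left(-10\right) \left(-12\right) \left(1 - 12\right)\right) - 47 = \left(44 + 2 \left(-10\right) \left(-12\right) \left(-11\right)\right) - 47 = \left(44 - 2640\right) - 47 = -2596 - 47 = -2643$)
$\frac{4 \cdot 27 - M}{-557} = \frac{4 \cdot 27 - -2643}{-557} = \left(108 + 2643\right) \left(- \frac{1}{557}\right) = 2751 \left(- \frac{1}{557}\right) = - \frac{2751}{557}$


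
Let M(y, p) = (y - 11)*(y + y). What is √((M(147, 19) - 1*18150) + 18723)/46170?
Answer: √40557/46170 ≈ 0.0043619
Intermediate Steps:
M(y, p) = 2*y*(-11 + y) (M(y, p) = (-11 + y)*(2*y) = 2*y*(-11 + y))
√((M(147, 19) - 1*18150) + 18723)/46170 = √((2*147*(-11 + 147) - 1*18150) + 18723)/46170 = √((2*147*136 - 18150) + 18723)*(1/46170) = √((39984 - 18150) + 18723)*(1/46170) = √(21834 + 18723)*(1/46170) = √40557*(1/46170) = √40557/46170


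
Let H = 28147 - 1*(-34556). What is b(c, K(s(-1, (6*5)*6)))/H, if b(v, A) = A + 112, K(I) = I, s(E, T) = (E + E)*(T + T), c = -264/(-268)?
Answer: -608/62703 ≈ -0.0096965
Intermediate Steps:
c = 66/67 (c = -264*(-1/268) = 66/67 ≈ 0.98507)
s(E, T) = 4*E*T (s(E, T) = (2*E)*(2*T) = 4*E*T)
H = 62703 (H = 28147 + 34556 = 62703)
b(v, A) = 112 + A
b(c, K(s(-1, (6*5)*6)))/H = (112 + 4*(-1)*((6*5)*6))/62703 = (112 + 4*(-1)*(30*6))*(1/62703) = (112 + 4*(-1)*180)*(1/62703) = (112 - 720)*(1/62703) = -608*1/62703 = -608/62703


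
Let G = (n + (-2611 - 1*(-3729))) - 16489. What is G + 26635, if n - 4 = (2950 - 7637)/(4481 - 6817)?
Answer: 26326735/2336 ≈ 11270.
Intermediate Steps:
n = 14031/2336 (n = 4 + (2950 - 7637)/(4481 - 6817) = 4 - 4687/(-2336) = 4 - 4687*(-1/2336) = 4 + 4687/2336 = 14031/2336 ≈ 6.0064)
G = -35892625/2336 (G = (14031/2336 + (-2611 - 1*(-3729))) - 16489 = (14031/2336 + (-2611 + 3729)) - 16489 = (14031/2336 + 1118) - 16489 = 2625679/2336 - 16489 = -35892625/2336 ≈ -15365.)
G + 26635 = -35892625/2336 + 26635 = 26326735/2336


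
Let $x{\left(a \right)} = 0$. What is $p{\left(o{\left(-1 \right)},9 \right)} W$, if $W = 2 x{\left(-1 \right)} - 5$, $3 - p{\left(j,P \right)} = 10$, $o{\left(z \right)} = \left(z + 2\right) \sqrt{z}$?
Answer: $35$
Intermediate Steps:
$o{\left(z \right)} = \sqrt{z} \left(2 + z\right)$ ($o{\left(z \right)} = \left(2 + z\right) \sqrt{z} = \sqrt{z} \left(2 + z\right)$)
$p{\left(j,P \right)} = -7$ ($p{\left(j,P \right)} = 3 - 10 = -7$)
$W = -5$ ($W = 2 \cdot 0 - 5 = 0 - 5 = -5$)
$p{\left(o{\left(-1 \right)},9 \right)} W = \left(-7\right) \left(-5\right) = 35$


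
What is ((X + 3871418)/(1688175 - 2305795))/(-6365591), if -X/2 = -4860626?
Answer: 1359267/393151631342 ≈ 3.4574e-6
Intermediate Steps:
X = 9721252 (X = -2*(-4860626) = 9721252)
((X + 3871418)/(1688175 - 2305795))/(-6365591) = ((9721252 + 3871418)/(1688175 - 2305795))/(-6365591) = (13592670/(-617620))*(-1/6365591) = (13592670*(-1/617620))*(-1/6365591) = -1359267/61762*(-1/6365591) = 1359267/393151631342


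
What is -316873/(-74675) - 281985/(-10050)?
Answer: 323224047/10006450 ≈ 32.302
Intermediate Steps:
-316873/(-74675) - 281985/(-10050) = -316873*(-1/74675) - 281985*(-1/10050) = 316873/74675 + 18799/670 = 323224047/10006450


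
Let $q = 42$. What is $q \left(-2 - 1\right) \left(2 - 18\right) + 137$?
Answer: $2153$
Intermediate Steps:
$q \left(-2 - 1\right) \left(2 - 18\right) + 137 = 42 \left(-2 - 1\right) \left(2 - 18\right) + 137 = 42 \left(- 3 \left(2 - 18\right)\right) + 137 = 42 \left(\left(-3\right) \left(-16\right)\right) + 137 = 42 \cdot 48 + 137 = 2016 + 137 = 2153$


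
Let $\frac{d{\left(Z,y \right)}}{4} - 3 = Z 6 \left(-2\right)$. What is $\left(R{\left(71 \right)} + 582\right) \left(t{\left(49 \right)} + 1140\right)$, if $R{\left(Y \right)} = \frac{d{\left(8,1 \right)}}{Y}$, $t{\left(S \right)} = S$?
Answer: $\frac{48689550}{71} \approx 6.8577 \cdot 10^{5}$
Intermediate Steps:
$d{\left(Z,y \right)} = 12 - 48 Z$ ($d{\left(Z,y \right)} = 12 + 4 Z 6 \left(-2\right) = 12 + 4 \cdot 6 Z \left(-2\right) = 12 + 4 \left(- 12 Z\right) = 12 - 48 Z$)
$R{\left(Y \right)} = - \frac{372}{Y}$ ($R{\left(Y \right)} = \frac{12 - 384}{Y} = - \frac{372}{Y}$)
$\left(R{\left(71 \right)} + 582\right) \left(t{\left(49 \right)} + 1140\right) = \left(- \frac{372}{71} + 582\right) \left(49 + 1140\right) = \left(\left(-372\right) \frac{1}{71} + 582\right) 1189 = \left(- \frac{372}{71} + 582\right) 1189 = \frac{40950}{71} \cdot 1189 = \frac{48689550}{71}$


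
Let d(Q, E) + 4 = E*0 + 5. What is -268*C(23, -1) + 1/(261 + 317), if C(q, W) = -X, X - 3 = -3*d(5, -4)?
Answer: 1/578 ≈ 0.0017301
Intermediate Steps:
d(Q, E) = 1 (d(Q, E) = -4 + (E*0 + 5) = -4 + (0 + 5) = -4 + 5 = 1)
X = 0 (X = 3 - 3*1 = 3 - 3 = 0)
C(q, W) = 0 (C(q, W) = -1*0 = 0)
-268*C(23, -1) + 1/(261 + 317) = -268*0 + 1/(261 + 317) = 0 + 1/578 = 1/578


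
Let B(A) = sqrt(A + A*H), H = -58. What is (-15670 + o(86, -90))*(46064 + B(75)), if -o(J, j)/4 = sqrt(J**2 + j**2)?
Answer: -2*(7835 + 4*sqrt(3874))*(46064 + 15*I*sqrt(19)) ≈ -7.4476e+8 - 1.0571e+6*I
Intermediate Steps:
B(A) = sqrt(57)*sqrt(-A) (B(A) = sqrt(A + A*(-58)) = sqrt(A - 58*A) = sqrt(-57*A) = sqrt(57)*sqrt(-A))
o(J, j) = -4*sqrt(J**2 + j**2)
(-15670 + o(86, -90))*(46064 + B(75)) = (-15670 - 4*sqrt(86**2 + (-90)**2))*(46064 + sqrt(57)*sqrt(-1*75)) = (-15670 - 4*sqrt(7396 + 8100))*(46064 + sqrt(57)*sqrt(-75)) = (-15670 - 8*sqrt(3874))*(46064 + sqrt(57)*(5*I*sqrt(3))) = (-15670 - 8*sqrt(3874))*(46064 + 15*I*sqrt(19))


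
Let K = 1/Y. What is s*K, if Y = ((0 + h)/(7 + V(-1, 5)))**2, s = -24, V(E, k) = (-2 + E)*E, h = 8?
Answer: -75/2 ≈ -37.500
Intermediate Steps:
V(E, k) = E*(-2 + E)
Y = 16/25 (Y = ((0 + 8)/(7 - (-2 - 1)))**2 = (8/(7 - 1*(-3)))**2 = (8/(7 + 3))**2 = (8/10)**2 = (8*(1/10))**2 = (4/5)**2 = 16/25 ≈ 0.64000)
K = 25/16 (K = 1/(16/25) = 25/16 ≈ 1.5625)
s*K = -24*25/16 = -75/2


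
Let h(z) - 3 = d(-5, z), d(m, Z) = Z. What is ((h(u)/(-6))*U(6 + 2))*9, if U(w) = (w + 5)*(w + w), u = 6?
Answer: -2808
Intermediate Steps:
U(w) = 2*w*(5 + w) (U(w) = (5 + w)*(2*w) = 2*w*(5 + w))
h(z) = 3 + z
((h(u)/(-6))*U(6 + 2))*9 = (((3 + 6)/(-6))*(2*(6 + 2)*(5 + (6 + 2))))*9 = ((9*(-⅙))*(2*8*(5 + 8)))*9 = -3*8*13*9 = -3/2*208*9 = -312*9 = -2808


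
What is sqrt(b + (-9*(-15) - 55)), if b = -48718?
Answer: I*sqrt(48638) ≈ 220.54*I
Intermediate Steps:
sqrt(b + (-9*(-15) - 55)) = sqrt(-48718 + (-9*(-15) - 55)) = sqrt(-48718 + (135 - 55)) = sqrt(-48718 + 80) = sqrt(-48638) = I*sqrt(48638)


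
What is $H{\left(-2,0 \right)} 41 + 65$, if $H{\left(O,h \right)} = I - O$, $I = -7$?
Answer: $-140$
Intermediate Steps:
$H{\left(O,h \right)} = -7 - O$
$H{\left(-2,0 \right)} 41 + 65 = \left(-7 - -2\right) 41 + 65 = \left(-7 + 2\right) 41 + 65 = \left(-5\right) 41 + 65 = -205 + 65 = -140$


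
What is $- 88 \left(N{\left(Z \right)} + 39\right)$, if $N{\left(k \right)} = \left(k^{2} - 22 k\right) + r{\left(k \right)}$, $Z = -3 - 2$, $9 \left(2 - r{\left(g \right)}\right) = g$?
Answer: $- \frac{139832}{9} \approx -15537.0$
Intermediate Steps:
$r{\left(g \right)} = 2 - \frac{g}{9}$
$Z = -5$ ($Z = -3 - 2 = -5$)
$N{\left(k \right)} = 2 + k^{2} - \frac{199 k}{9}$ ($N{\left(k \right)} = \left(k^{2} - 22 k\right) - \left(-2 + \frac{k}{9}\right) = 2 + k^{2} - \frac{199 k}{9}$)
$- 88 \left(N{\left(Z \right)} + 39\right) = - 88 \left(\left(2 + \left(-5\right)^{2} - - \frac{995}{9}\right) + 39\right) = - 88 \left(\left(2 + 25 + \frac{995}{9}\right) + 39\right) = - 88 \left(\frac{1238}{9} + 39\right) = \left(-88\right) \frac{1589}{9} = - \frac{139832}{9}$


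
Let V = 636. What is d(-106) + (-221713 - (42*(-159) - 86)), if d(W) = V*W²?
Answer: 6931147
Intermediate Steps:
d(W) = 636*W²
d(-106) + (-221713 - (42*(-159) - 86)) = 636*(-106)² + (-221713 - (42*(-159) - 86)) = 636*11236 + (-221713 - (-6678 - 86)) = 7146096 + (-221713 - 1*(-6764)) = 7146096 + (-221713 + 6764) = 7146096 - 214949 = 6931147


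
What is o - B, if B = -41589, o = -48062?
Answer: -6473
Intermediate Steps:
o - B = -48062 - 1*(-41589) = -48062 + 41589 = -6473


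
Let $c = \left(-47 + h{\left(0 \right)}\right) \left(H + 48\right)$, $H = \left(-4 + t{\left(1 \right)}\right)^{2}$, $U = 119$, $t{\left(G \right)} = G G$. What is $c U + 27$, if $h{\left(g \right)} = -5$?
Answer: $-352689$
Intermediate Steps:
$t{\left(G \right)} = G^{2}$
$H = 9$ ($H = \left(-4 + 1^{2}\right)^{2} = \left(-4 + 1\right)^{2} = \left(-3\right)^{2} = 9$)
$c = -2964$ ($c = \left(-47 - 5\right) \left(9 + 48\right) = \left(-52\right) 57 = -2964$)
$c U + 27 = \left(-2964\right) 119 + 27 = -352716 + 27 = -352689$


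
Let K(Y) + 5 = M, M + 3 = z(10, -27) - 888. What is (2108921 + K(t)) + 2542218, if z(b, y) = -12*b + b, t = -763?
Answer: 4650133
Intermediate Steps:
z(b, y) = -11*b
M = -1001 (M = -3 + (-11*10 - 888) = -3 + (-110 - 888) = -3 - 998 = -1001)
K(Y) = -1006 (K(Y) = -5 - 1001 = -1006)
(2108921 + K(t)) + 2542218 = (2108921 - 1006) + 2542218 = 2107915 + 2542218 = 4650133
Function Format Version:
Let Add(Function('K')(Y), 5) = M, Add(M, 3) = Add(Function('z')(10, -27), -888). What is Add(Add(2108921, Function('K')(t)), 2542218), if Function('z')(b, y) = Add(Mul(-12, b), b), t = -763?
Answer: 4650133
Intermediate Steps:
Function('z')(b, y) = Mul(-11, b)
M = -1001 (M = Add(-3, Add(Mul(-11, 10), -888)) = Add(-3, Add(-110, -888)) = Add(-3, -998) = -1001)
Function('K')(Y) = -1006 (Function('K')(Y) = Add(-5, -1001) = -1006)
Add(Add(2108921, Function('K')(t)), 2542218) = Add(Add(2108921, -1006), 2542218) = Add(2107915, 2542218) = 4650133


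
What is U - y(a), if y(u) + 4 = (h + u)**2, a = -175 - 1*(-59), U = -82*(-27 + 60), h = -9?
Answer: -18327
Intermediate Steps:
U = -2706 (U = -82*33 = -2706)
a = -116 (a = -175 + 59 = -116)
y(u) = -4 + (-9 + u)**2
U - y(a) = -2706 - (-4 + (-9 - 116)**2) = -2706 - (-4 + (-125)**2) = -2706 - (-4 + 15625) = -2706 - 1*15621 = -2706 - 15621 = -18327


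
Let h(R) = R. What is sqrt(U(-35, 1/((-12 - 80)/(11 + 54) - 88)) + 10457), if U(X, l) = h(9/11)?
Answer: 2*sqrt(316349)/11 ≈ 102.26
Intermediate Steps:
U(X, l) = 9/11
sqrt(U(-35, 1/((-12 - 80)/(11 + 54) - 88)) + 10457) = sqrt(9/11 + 10457) = sqrt(115036/11) = 2*sqrt(316349)/11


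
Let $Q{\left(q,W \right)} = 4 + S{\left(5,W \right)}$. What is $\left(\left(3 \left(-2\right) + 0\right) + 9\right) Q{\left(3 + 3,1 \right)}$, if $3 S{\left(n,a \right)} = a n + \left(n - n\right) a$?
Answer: $17$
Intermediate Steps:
$S{\left(n,a \right)} = \frac{a n}{3}$ ($S{\left(n,a \right)} = \frac{a n + \left(n - n\right) a}{3} = \frac{a n + 0 a}{3} = \frac{a n + 0}{3} = \frac{a n}{3}$)
$Q{\left(q,W \right)} = 4 + \frac{5 W}{3}$ ($Q{\left(q,W \right)} = 4 + \frac{1}{3} W 5 = 4 + \frac{5 W}{3}$)
$\left(\left(3 \left(-2\right) + 0\right) + 9\right) Q{\left(3 + 3,1 \right)} = \left(\left(3 \left(-2\right) + 0\right) + 9\right) \left(4 + \frac{5}{3} \cdot 1\right) = \left(\left(-6 + 0\right) + 9\right) \left(4 + \frac{5}{3}\right) = \left(-6 + 9\right) \frac{17}{3} = 3 \cdot \frac{17}{3} = 17$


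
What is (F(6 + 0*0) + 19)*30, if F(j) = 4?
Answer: 690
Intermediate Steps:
(F(6 + 0*0) + 19)*30 = (4 + 19)*30 = 23*30 = 690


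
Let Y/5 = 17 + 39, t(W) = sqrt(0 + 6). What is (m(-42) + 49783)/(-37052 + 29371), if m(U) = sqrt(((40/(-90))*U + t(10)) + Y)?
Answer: -49783/7681 - sqrt(2688 + 9*sqrt(6))/23043 ≈ -6.4836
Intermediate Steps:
t(W) = sqrt(6)
Y = 280 (Y = 5*(17 + 39) = 5*56 = 280)
m(U) = sqrt(280 + sqrt(6) - 4*U/9) (m(U) = sqrt(((40/(-90))*U + sqrt(6)) + 280) = sqrt(((40*(-1/90))*U + sqrt(6)) + 280) = sqrt((-4*U/9 + sqrt(6)) + 280) = sqrt((sqrt(6) - 4*U/9) + 280) = sqrt(280 + sqrt(6) - 4*U/9))
(m(-42) + 49783)/(-37052 + 29371) = (sqrt(2520 - 4*(-42) + 9*sqrt(6))/3 + 49783)/(-37052 + 29371) = (sqrt(2520 + 168 + 9*sqrt(6))/3 + 49783)/(-7681) = (sqrt(2688 + 9*sqrt(6))/3 + 49783)*(-1/7681) = (49783 + sqrt(2688 + 9*sqrt(6))/3)*(-1/7681) = -49783/7681 - sqrt(2688 + 9*sqrt(6))/23043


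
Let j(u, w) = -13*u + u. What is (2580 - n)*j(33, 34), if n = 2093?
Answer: -192852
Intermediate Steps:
j(u, w) = -12*u
(2580 - n)*j(33, 34) = (2580 - 1*2093)*(-12*33) = (2580 - 2093)*(-396) = 487*(-396) = -192852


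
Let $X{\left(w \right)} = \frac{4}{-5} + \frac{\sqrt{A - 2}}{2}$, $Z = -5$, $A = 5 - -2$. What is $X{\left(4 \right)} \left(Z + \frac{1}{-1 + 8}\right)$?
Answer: $\frac{136}{35} - \frac{17 \sqrt{5}}{7} \approx -1.5447$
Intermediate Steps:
$A = 7$ ($A = 5 + 2 = 7$)
$X{\left(w \right)} = - \frac{4}{5} + \frac{\sqrt{5}}{2}$ ($X{\left(w \right)} = \frac{4}{-5} + \frac{\sqrt{7 - 2}}{2} = 4 \left(- \frac{1}{5}\right) + \sqrt{5} \cdot \frac{1}{2} = - \frac{4}{5} + \frac{\sqrt{5}}{2}$)
$X{\left(4 \right)} \left(Z + \frac{1}{-1 + 8}\right) = \left(- \frac{4}{5} + \frac{\sqrt{5}}{2}\right) \left(-5 + \frac{1}{-1 + 8}\right) = \left(- \frac{4}{5} + \frac{\sqrt{5}}{2}\right) \left(-5 + \frac{1}{7}\right) = \left(- \frac{4}{5} + \frac{\sqrt{5}}{2}\right) \left(- \frac{34}{7}\right) = \frac{136}{35} - \frac{17 \sqrt{5}}{7}$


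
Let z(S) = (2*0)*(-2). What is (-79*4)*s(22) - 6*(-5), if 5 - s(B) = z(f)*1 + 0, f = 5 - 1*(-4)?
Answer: -1550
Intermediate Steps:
f = 9 (f = 5 + 4 = 9)
z(S) = 0 (z(S) = 0*(-2) = 0)
s(B) = 5 (s(B) = 5 - (0*1 + 0) = 5 - (0 + 0) = 5 - 1*0 = 5 + 0 = 5)
(-79*4)*s(22) - 6*(-5) = -79*4*5 - 6*(-5) = -316*5 + 30 = -1580 + 30 = -1550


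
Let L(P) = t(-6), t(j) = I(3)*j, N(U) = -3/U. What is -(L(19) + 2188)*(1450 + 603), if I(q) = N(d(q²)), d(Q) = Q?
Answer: -4496070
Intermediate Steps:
I(q) = -3/q²
t(j) = -j/3 (t(j) = (-3/3²)*j = (-3*⅑)*j = -j/3)
L(P) = 2 (L(P) = -⅓*(-6) = 2)
-(L(19) + 2188)*(1450 + 603) = -(2 + 2188)*(1450 + 603) = -2190*2053 = -1*4496070 = -4496070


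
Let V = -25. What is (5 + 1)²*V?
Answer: -900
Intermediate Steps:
(5 + 1)²*V = (5 + 1)²*(-25) = 6²*(-25) = 36*(-25) = -900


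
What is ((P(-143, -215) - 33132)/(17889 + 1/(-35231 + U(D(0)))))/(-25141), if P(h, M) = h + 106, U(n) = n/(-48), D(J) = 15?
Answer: 18697398469/253523029976393 ≈ 7.3750e-5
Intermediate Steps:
U(n) = -n/48 (U(n) = n*(-1/48) = -n/48)
P(h, M) = 106 + h
((P(-143, -215) - 33132)/(17889 + 1/(-35231 + U(D(0)))))/(-25141) = (((106 - 143) - 33132)/(17889 + 1/(-35231 - 1/48*15)))/(-25141) = ((-37 - 33132)/(17889 + 1/(-35231 - 5/16)))*(-1/25141) = -33169/(17889 + 1/(-563701/16))*(-1/25141) = -33169/(17889 - 16/563701)*(-1/25141) = -33169/10084047173/563701*(-1/25141) = -33169*563701/10084047173*(-1/25141) = -18697398469/10084047173*(-1/25141) = 18697398469/253523029976393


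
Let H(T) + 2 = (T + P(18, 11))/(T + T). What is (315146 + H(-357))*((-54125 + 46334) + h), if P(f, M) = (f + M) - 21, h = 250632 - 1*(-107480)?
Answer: 78826836975965/714 ≈ 1.1040e+11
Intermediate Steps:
h = 358112 (h = 250632 + 107480 = 358112)
P(f, M) = -21 + M + f (P(f, M) = (M + f) - 21 = -21 + M + f)
H(T) = -2 + (8 + T)/(2*T) (H(T) = -2 + (T + (-21 + 11 + 18))/(T + T) = -2 + (T + 8)/((2*T)) = -2 + (8 + T)*(1/(2*T)) = -2 + (8 + T)/(2*T))
(315146 + H(-357))*((-54125 + 46334) + h) = (315146 + (-3/2 + 4/(-357)))*((-54125 + 46334) + 358112) = (315146 + (-3/2 + 4*(-1/357)))*(-7791 + 358112) = (315146 + (-3/2 - 4/357))*350321 = (315146 - 1079/714)*350321 = (225013165/714)*350321 = 78826836975965/714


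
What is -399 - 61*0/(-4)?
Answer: -399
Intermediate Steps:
-399 - 61*0/(-4) = -399 - 61*0*(-¼) = -399 - 61*0 = -399 - 1*0 = -399 + 0 = -399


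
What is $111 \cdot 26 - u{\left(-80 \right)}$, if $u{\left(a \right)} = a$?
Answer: $2966$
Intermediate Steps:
$111 \cdot 26 - u{\left(-80 \right)} = 111 \cdot 26 - -80 = 2886 + 80 = 2966$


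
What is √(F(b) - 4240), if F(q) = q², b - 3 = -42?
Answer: I*√2719 ≈ 52.144*I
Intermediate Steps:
b = -39 (b = 3 - 42 = -39)
√(F(b) - 4240) = √((-39)² - 4240) = √(1521 - 4240) = √(-2719) = I*√2719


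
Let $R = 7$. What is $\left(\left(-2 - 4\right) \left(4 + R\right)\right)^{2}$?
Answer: $4356$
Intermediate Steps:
$\left(\left(-2 - 4\right) \left(4 + R\right)\right)^{2} = \left(\left(-2 - 4\right) \left(4 + 7\right)\right)^{2} = \left(\left(-2 - 4\right) 11\right)^{2} = \left(\left(-6\right) 11\right)^{2} = \left(-66\right)^{2} = 4356$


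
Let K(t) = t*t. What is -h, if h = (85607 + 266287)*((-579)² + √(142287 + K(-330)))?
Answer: -117969296454 - 351894*√251187 ≈ -1.1815e+11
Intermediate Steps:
K(t) = t²
h = 117969296454 + 351894*√251187 (h = (85607 + 266287)*((-579)² + √(142287 + (-330)²)) = 351894*(335241 + √(142287 + 108900)) = 351894*(335241 + √251187) = 117969296454 + 351894*√251187 ≈ 1.1815e+11)
-h = -(117969296454 + 351894*√251187) = -117969296454 - 351894*√251187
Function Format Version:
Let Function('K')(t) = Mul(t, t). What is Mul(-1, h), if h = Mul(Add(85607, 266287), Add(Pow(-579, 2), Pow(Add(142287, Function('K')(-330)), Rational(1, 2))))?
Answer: Add(-117969296454, Mul(-351894, Pow(251187, Rational(1, 2)))) ≈ -1.1815e+11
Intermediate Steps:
Function('K')(t) = Pow(t, 2)
h = Add(117969296454, Mul(351894, Pow(251187, Rational(1, 2)))) (h = Mul(Add(85607, 266287), Add(Pow(-579, 2), Pow(Add(142287, Pow(-330, 2)), Rational(1, 2)))) = Mul(351894, Add(335241, Pow(Add(142287, 108900), Rational(1, 2)))) = Mul(351894, Add(335241, Pow(251187, Rational(1, 2)))) = Add(117969296454, Mul(351894, Pow(251187, Rational(1, 2)))) ≈ 1.1815e+11)
Mul(-1, h) = Mul(-1, Add(117969296454, Mul(351894, Pow(251187, Rational(1, 2))))) = Add(-117969296454, Mul(-351894, Pow(251187, Rational(1, 2))))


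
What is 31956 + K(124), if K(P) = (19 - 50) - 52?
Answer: 31873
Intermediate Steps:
K(P) = -83 (K(P) = -31 - 52 = -83)
31956 + K(124) = 31956 - 83 = 31873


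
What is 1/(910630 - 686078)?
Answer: 1/224552 ≈ 4.4533e-6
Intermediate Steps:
1/(910630 - 686078) = 1/224552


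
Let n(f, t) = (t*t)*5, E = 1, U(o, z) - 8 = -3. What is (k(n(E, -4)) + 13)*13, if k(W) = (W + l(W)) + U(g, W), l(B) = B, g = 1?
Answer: 2314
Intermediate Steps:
U(o, z) = 5 (U(o, z) = 8 - 3 = 5)
n(f, t) = 5*t² (n(f, t) = t²*5 = 5*t²)
k(W) = 5 + 2*W (k(W) = (W + W) + 5 = 2*W + 5 = 5 + 2*W)
(k(n(E, -4)) + 13)*13 = ((5 + 2*(5*(-4)²)) + 13)*13 = ((5 + 2*(5*16)) + 13)*13 = ((5 + 2*80) + 13)*13 = ((5 + 160) + 13)*13 = (165 + 13)*13 = 178*13 = 2314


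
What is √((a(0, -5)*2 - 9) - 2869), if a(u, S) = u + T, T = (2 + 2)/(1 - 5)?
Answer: 24*I*√5 ≈ 53.666*I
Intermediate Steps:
T = -1 (T = 4/(-4) = 4*(-¼) = -1)
a(u, S) = -1 + u (a(u, S) = u - 1 = -1 + u)
√((a(0, -5)*2 - 9) - 2869) = √(((-1 + 0)*2 - 9) - 2869) = √((-1*2 - 9) - 2869) = √((-2 - 9) - 2869) = √(-11 - 2869) = √(-2880) = 24*I*√5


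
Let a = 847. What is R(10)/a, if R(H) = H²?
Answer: 100/847 ≈ 0.11806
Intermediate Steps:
R(10)/a = 10²/847 = 100*(1/847) = 100/847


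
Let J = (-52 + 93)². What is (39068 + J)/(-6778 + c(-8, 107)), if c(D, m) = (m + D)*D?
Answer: -40749/7570 ≈ -5.3830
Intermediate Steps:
c(D, m) = D*(D + m) (c(D, m) = (D + m)*D = D*(D + m))
J = 1681 (J = 41² = 1681)
(39068 + J)/(-6778 + c(-8, 107)) = (39068 + 1681)/(-6778 - 8*(-8 + 107)) = 40749/(-6778 - 8*99) = 40749/(-6778 - 792) = 40749/(-7570) = 40749*(-1/7570) = -40749/7570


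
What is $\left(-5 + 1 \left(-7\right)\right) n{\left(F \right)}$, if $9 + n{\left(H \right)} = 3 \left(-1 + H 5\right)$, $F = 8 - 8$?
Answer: $144$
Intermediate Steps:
$F = 0$
$n{\left(H \right)} = -12 + 15 H$ ($n{\left(H \right)} = -9 + 3 \left(-1 + H 5\right) = -9 + 3 \left(-1 + 5 H\right) = -9 + \left(-3 + 15 H\right) = -12 + 15 H$)
$\left(-5 + 1 \left(-7\right)\right) n{\left(F \right)} = \left(-5 + 1 \left(-7\right)\right) \left(-12 + 15 \cdot 0\right) = \left(-5 - 7\right) \left(-12 + 0\right) = \left(-12\right) \left(-12\right) = 144$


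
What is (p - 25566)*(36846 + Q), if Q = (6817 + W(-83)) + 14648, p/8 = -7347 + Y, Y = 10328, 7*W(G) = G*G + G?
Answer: -712940794/7 ≈ -1.0185e+8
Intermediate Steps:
W(G) = G/7 + G²/7 (W(G) = (G*G + G)/7 = (G² + G)/7 = (G + G²)/7 = G/7 + G²/7)
p = 23848 (p = 8*(-7347 + 10328) = 8*2981 = 23848)
Q = 157061/7 (Q = (6817 + (⅐)*(-83)*(1 - 83)) + 14648 = (6817 + (⅐)*(-83)*(-82)) + 14648 = (6817 + 6806/7) + 14648 = 54525/7 + 14648 = 157061/7 ≈ 22437.)
(p - 25566)*(36846 + Q) = (23848 - 25566)*(36846 + 157061/7) = -1718*414983/7 = -712940794/7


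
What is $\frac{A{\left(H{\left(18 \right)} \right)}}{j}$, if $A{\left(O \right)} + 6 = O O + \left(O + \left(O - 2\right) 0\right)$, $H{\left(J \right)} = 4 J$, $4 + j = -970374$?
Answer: $- \frac{2625}{485189} \approx -0.0054103$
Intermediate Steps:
$j = -970378$ ($j = -4 - 970374 = -970378$)
$A{\left(O \right)} = -6 + O + O^{2}$ ($A{\left(O \right)} = -6 + \left(O O + \left(O + \left(O - 2\right) 0\right)\right) = -6 + \left(O^{2} + \left(O + \left(-2 + O\right) 0\right)\right) = -6 + \left(O^{2} + \left(O + 0\right)\right) = -6 + \left(O^{2} + O\right) = -6 + \left(O + O^{2}\right) = -6 + O + O^{2}$)
$\frac{A{\left(H{\left(18 \right)} \right)}}{j} = \frac{-6 + 4 \cdot 18 + \left(4 \cdot 18\right)^{2}}{-970378} = \left(-6 + 72 + 72^{2}\right) \left(- \frac{1}{970378}\right) = \left(-6 + 72 + 5184\right) \left(- \frac{1}{970378}\right) = 5250 \left(- \frac{1}{970378}\right) = - \frac{2625}{485189}$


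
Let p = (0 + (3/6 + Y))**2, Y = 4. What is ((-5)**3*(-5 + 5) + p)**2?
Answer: 6561/16 ≈ 410.06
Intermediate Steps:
p = 81/4 (p = (0 + (3/6 + 4))**2 = (0 + (3*(1/6) + 4))**2 = (0 + (1/2 + 4))**2 = (0 + 9/2)**2 = (9/2)**2 = 81/4 ≈ 20.250)
((-5)**3*(-5 + 5) + p)**2 = ((-5)**3*(-5 + 5) + 81/4)**2 = (-125*0 + 81/4)**2 = (0 + 81/4)**2 = (81/4)**2 = 6561/16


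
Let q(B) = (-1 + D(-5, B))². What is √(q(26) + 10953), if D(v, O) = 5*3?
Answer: √11149 ≈ 105.59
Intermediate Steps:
D(v, O) = 15
q(B) = 196 (q(B) = (-1 + 15)² = 14² = 196)
√(q(26) + 10953) = √(196 + 10953) = √11149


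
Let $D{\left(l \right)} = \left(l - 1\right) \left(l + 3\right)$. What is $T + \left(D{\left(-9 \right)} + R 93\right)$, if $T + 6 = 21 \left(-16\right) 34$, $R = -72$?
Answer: $-18066$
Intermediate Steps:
$T = -11430$ ($T = -6 + 21 \left(-16\right) 34 = -6 - 11424 = -11430$)
$D{\left(l \right)} = \left(-1 + l\right) \left(3 + l\right)$
$T + \left(D{\left(-9 \right)} + R 93\right) = -11430 + \left(\left(-3 + \left(-9\right)^{2} + 2 \left(-9\right)\right) - 6696\right) = -11430 - 6636 = -18066$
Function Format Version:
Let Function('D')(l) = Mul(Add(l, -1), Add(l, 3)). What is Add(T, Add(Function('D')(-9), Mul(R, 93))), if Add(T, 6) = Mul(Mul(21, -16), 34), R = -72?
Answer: -18066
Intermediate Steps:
T = -11430 (T = Add(-6, Mul(Mul(21, -16), 34)) = Add(-6, Mul(-336, 34)) = Add(-6, -11424) = -11430)
Function('D')(l) = Mul(Add(-1, l), Add(3, l))
Add(T, Add(Function('D')(-9), Mul(R, 93))) = Add(-11430, Add(Add(-3, Pow(-9, 2), Mul(2, -9)), Mul(-72, 93))) = Add(-11430, Add(Add(-3, 81, -18), -6696)) = Add(-11430, Add(60, -6696)) = Add(-11430, -6636) = -18066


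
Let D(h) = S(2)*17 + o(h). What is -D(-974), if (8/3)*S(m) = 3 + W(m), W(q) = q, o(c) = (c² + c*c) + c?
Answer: -15171279/8 ≈ -1.8964e+6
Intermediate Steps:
o(c) = c + 2*c² (o(c) = (c² + c²) + c = 2*c² + c = c + 2*c²)
S(m) = 9/8 + 3*m/8 (S(m) = 3*(3 + m)/8 = 9/8 + 3*m/8)
D(h) = 255/8 + h*(1 + 2*h) (D(h) = (9/8 + (3/8)*2)*17 + h*(1 + 2*h) = (9/8 + ¾)*17 + h*(1 + 2*h) = (15/8)*17 + h*(1 + 2*h) = 255/8 + h*(1 + 2*h))
-D(-974) = -(255/8 - 974 + 2*(-974)²) = -(255/8 - 974 + 2*948676) = -(255/8 - 974 + 1897352) = -1*15171279/8 = -15171279/8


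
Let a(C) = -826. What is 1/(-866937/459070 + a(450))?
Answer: -459070/380058757 ≈ -0.0012079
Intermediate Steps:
1/(-866937/459070 + a(450)) = 1/(-866937/459070 - 826) = 1/(-380058757/459070) = -459070/380058757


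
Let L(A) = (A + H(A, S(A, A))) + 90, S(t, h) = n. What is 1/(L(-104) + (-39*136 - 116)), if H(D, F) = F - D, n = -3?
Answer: -1/5333 ≈ -0.00018751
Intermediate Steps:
S(t, h) = -3
L(A) = 87 (L(A) = (A + (-3 - A)) + 90 = -3 + 90 = 87)
1/(L(-104) + (-39*136 - 116)) = 1/(87 + (-39*136 - 116)) = 1/(87 + (-5304 - 116)) = 1/(87 - 5420) = 1/(-5333) = -1/5333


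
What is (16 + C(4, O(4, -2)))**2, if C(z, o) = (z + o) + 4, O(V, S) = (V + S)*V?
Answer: 1024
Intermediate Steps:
O(V, S) = V*(S + V) (O(V, S) = (S + V)*V = V*(S + V))
C(z, o) = 4 + o + z (C(z, o) = (o + z) + 4 = 4 + o + z)
(16 + C(4, O(4, -2)))**2 = (16 + (4 + 4*(-2 + 4) + 4))**2 = (16 + (4 + 4*2 + 4))**2 = (16 + (4 + 8 + 4))**2 = (16 + 16)**2 = 32**2 = 1024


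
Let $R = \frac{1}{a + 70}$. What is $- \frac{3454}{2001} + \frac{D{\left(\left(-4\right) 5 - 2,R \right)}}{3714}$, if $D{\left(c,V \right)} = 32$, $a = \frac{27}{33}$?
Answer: $- \frac{709118}{412873} \approx -1.7175$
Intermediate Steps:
$a = \frac{9}{11}$ ($a = 27 \cdot \frac{1}{33} = \frac{9}{11} \approx 0.81818$)
$R = \frac{11}{779}$ ($R = \frac{1}{\frac{9}{11} + 70} = \frac{1}{\frac{779}{11}} = \frac{11}{779} \approx 0.014121$)
$- \frac{3454}{2001} + \frac{D{\left(\left(-4\right) 5 - 2,R \right)}}{3714} = - \frac{3454}{2001} + \frac{32}{3714} = \left(-3454\right) \frac{1}{2001} + 32 \cdot \frac{1}{3714} = - \frac{3454}{2001} + \frac{16}{1857} = - \frac{709118}{412873}$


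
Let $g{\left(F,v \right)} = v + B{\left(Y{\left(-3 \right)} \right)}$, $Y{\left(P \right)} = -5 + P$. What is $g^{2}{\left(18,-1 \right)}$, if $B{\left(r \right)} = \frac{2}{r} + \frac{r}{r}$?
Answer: $\frac{1}{16} \approx 0.0625$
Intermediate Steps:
$B{\left(r \right)} = 1 + \frac{2}{r}$ ($B{\left(r \right)} = \frac{2}{r} + 1 = 1 + \frac{2}{r}$)
$g{\left(F,v \right)} = \frac{3}{4} + v$ ($g{\left(F,v \right)} = v + \frac{2 - 8}{-5 - 3} = v + \frac{2 - 8}{-8} = v - - \frac{3}{4} = v + \frac{3}{4} = \frac{3}{4} + v$)
$g^{2}{\left(18,-1 \right)} = \left(\frac{3}{4} - 1\right)^{2} = \left(- \frac{1}{4}\right)^{2} = \frac{1}{16}$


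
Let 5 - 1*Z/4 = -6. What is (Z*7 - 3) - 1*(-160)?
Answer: 465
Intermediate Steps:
Z = 44 (Z = 20 - 4*(-6) = 20 + 24 = 44)
(Z*7 - 3) - 1*(-160) = (44*7 - 3) - 1*(-160) = (308 - 3) + 160 = 305 + 160 = 465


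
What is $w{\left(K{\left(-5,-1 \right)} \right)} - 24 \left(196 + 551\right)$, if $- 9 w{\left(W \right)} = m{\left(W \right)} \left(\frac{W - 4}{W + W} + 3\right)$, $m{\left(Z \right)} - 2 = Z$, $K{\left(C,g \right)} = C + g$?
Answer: $- \frac{484010}{27} \approx -17926.0$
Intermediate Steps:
$m{\left(Z \right)} = 2 + Z$
$w{\left(W \right)} = - \frac{\left(2 + W\right) \left(3 + \frac{-4 + W}{2 W}\right)}{9}$ ($w{\left(W \right)} = - \frac{\left(2 + W\right) \left(\frac{W - 4}{W + W} + 3\right)}{9} = - \frac{\left(2 + W\right) \left(\frac{-4 + W}{2 W} + 3\right)}{9} = - \frac{\left(2 + W\right) \left(3 + \frac{-4 + W}{2 W}\right)}{9}$)
$w{\left(K{\left(-5,-1 \right)} \right)} - 24 \left(196 + 551\right) = - \frac{\left(-4 + 7 \left(-5 - 1\right)\right) \left(2 - 6\right)}{18 \left(-5 - 1\right)} - 24 \left(196 + 551\right) = - \frac{\left(-4 + 7 \left(-6\right)\right) \left(2 - 6\right)}{18 \left(-6\right)} - 17928 = \left(- \frac{1}{18}\right) \left(- \frac{1}{6}\right) \left(-4 - 42\right) \left(-4\right) - 17928 = \left(- \frac{1}{18}\right) \left(- \frac{1}{6}\right) \left(-46\right) \left(-4\right) - 17928 = \frac{46}{27} - 17928 = - \frac{484010}{27}$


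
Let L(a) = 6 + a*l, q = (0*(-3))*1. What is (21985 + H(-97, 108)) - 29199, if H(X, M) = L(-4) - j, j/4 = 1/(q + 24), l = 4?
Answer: -43345/6 ≈ -7224.2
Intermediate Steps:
q = 0 (q = 0*1 = 0)
j = ⅙ (j = 4/(0 + 24) = 4/24 = 4*(1/24) = ⅙ ≈ 0.16667)
L(a) = 6 + 4*a (L(a) = 6 + a*4 = 6 + 4*a)
H(X, M) = -61/6 (H(X, M) = (6 + 4*(-4)) - 1*⅙ = (6 - 16) - ⅙ = -10 - ⅙ = -61/6)
(21985 + H(-97, 108)) - 29199 = (21985 - 61/6) - 29199 = 131849/6 - 29199 = -43345/6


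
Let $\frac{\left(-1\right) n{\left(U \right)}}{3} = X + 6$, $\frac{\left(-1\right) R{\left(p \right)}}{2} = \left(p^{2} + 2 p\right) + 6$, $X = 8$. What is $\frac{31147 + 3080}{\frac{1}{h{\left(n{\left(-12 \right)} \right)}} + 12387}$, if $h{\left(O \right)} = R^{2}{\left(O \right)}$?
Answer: $\frac{389174133168}{140844946609} \approx 2.7631$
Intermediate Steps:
$R{\left(p \right)} = -12 - 4 p - 2 p^{2}$ ($R{\left(p \right)} = - 2 \left(\left(p^{2} + 2 p\right) + 6\right) = - 2 \left(6 + p^{2} + 2 p\right) = -12 - 4 p - 2 p^{2}$)
$n{\left(U \right)} = -42$ ($n{\left(U \right)} = - 3 \left(8 + 6\right) = \left(-3\right) 14 = -42$)
$h{\left(O \right)} = \left(-12 - 4 O - 2 O^{2}\right)^{2}$
$\frac{31147 + 3080}{\frac{1}{h{\left(n{\left(-12 \right)} \right)}} + 12387} = \frac{31147 + 3080}{\frac{1}{4 \left(6 + \left(-42\right)^{2} + 2 \left(-42\right)\right)^{2}} + 12387} = \frac{34227}{\frac{1}{4 \left(6 + 1764 - 84\right)^{2}} + 12387} = \frac{34227}{\frac{1}{4 \cdot 1686^{2}} + 12387} = \frac{34227}{\frac{1}{4 \cdot 2842596} + 12387} = \frac{34227}{\frac{1}{11370384} + 12387} = \frac{34227}{\frac{140844946609}{11370384}} = 34227 \cdot \frac{11370384}{140844946609} = \frac{389174133168}{140844946609}$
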